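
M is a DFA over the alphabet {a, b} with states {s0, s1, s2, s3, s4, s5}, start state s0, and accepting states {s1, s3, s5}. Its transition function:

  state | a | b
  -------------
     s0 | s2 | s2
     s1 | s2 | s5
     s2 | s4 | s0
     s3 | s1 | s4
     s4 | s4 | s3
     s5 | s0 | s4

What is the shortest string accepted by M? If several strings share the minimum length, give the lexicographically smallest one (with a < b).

aab

A breadth-first search from s0 reaches an accepting state first via the path s0 → s2 → s4 → s3 on input aab.
No string of length < 3 is accepted (BFS exhausts all shorter strings without reaching an accepting state), and aab is the lexicographically least accepting string of length 3.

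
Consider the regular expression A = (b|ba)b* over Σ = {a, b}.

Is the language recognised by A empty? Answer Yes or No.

The string b matches the expression, so it belongs to L(A).
Since L(A) contains at least one string, it is not empty.

No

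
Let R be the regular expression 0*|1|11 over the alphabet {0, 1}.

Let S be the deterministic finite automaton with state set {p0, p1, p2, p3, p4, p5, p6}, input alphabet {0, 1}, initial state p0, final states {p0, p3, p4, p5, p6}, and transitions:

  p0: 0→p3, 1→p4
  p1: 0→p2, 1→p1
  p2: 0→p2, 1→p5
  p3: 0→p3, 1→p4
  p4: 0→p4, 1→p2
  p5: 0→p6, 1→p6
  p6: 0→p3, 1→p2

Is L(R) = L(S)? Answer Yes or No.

No

The string 11 is accepted by R but rejected by S.
So L(R) ≠ L(S).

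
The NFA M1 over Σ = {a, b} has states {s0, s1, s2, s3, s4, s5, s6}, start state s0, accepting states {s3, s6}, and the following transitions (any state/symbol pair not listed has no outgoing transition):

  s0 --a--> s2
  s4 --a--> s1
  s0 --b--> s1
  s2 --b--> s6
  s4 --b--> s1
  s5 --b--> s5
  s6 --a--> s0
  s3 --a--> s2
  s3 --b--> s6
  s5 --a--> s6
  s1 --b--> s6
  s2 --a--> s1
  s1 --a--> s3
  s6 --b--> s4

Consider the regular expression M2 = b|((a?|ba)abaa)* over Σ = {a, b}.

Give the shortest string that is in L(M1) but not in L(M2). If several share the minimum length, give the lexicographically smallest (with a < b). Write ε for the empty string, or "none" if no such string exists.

ab

The string ab is accepted by M1 but not by M2.
No shorter string lies in the difference, and ab is the lexicographically first length-2 string in L(M1) \ L(M2).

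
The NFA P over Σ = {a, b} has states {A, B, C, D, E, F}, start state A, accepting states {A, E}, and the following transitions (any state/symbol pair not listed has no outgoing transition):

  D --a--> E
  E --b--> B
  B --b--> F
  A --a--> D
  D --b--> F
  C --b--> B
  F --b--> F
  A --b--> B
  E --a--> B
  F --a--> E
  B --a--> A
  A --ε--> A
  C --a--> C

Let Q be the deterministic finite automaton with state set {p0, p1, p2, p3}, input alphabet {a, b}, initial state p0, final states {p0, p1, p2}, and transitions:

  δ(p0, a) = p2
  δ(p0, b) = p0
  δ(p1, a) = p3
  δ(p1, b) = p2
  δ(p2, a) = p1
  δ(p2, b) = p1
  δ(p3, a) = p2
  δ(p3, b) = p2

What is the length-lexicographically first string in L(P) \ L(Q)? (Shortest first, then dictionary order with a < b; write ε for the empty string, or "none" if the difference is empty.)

aba

The string aba is accepted by P but not by Q.
No shorter string lies in the difference, and aba is the lexicographically first length-3 string in L(P) \ L(Q).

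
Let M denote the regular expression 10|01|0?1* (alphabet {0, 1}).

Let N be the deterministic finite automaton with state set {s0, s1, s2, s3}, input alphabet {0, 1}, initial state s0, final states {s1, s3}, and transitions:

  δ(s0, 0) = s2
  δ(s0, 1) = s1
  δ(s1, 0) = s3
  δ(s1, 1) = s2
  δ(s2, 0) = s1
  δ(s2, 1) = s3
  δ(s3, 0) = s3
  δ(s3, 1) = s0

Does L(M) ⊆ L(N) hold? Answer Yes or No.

No

The empty string ε is in L(M) but not in L(N).
So L(M) ⊄ L(N).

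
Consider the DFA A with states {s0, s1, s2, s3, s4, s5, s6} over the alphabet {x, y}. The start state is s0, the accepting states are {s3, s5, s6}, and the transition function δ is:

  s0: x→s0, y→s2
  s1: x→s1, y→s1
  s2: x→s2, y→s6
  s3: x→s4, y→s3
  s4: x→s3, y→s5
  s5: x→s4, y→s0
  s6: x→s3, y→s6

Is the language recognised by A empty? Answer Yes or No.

No

The string yy is accepted: the run s0 → s2 → s6 ends in the accepting state s6.
Since at least one string is accepted, L(A) is not empty.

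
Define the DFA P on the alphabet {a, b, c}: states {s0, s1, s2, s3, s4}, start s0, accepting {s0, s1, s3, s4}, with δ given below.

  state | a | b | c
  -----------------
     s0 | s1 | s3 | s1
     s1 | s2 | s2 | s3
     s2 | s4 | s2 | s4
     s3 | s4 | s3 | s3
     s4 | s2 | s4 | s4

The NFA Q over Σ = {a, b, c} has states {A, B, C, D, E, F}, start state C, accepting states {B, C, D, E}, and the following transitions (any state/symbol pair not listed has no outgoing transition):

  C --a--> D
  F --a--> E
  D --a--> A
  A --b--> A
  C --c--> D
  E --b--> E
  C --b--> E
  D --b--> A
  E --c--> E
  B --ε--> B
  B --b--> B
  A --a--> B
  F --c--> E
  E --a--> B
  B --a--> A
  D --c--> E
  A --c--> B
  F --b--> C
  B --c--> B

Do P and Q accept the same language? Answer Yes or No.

Exploring the product automaton P × Q from the start pair (s0, C), following both machines on each input symbol, reaches 5 state pairs: (s0, C), (s1, D), (s3, E), (s2, A), (s4, B).
P accepts in {s0, s1, s3, s4} and Q accepts in {B, C, D, E}. In every reachable pair the two components are either both accepting — (s0, C), (s1, D), (s3, E), (s4, B) — or both non-accepting, so no string is accepted by exactly one of the machines: L(P) \ L(Q) and L(Q) \ L(P) are both empty.
Hence every string is accepted by P iff it is accepted by Q, and the two languages coincide.

Yes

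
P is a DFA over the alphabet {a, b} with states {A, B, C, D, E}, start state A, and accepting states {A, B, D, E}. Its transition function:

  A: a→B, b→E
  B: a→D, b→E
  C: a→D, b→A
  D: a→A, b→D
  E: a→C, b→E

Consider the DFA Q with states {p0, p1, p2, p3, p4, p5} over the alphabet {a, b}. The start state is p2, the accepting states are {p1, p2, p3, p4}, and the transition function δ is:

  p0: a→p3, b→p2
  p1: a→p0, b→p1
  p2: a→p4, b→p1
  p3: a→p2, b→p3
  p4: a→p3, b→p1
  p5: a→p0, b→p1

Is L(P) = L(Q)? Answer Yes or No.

Yes

Exploring the product automaton P × Q from the start pair (A, p2), following both machines on each input symbol, reaches 5 state pairs: (A, p2), (B, p4), (E, p1), (D, p3), (C, p0).
P accepts in {A, B, D, E} and Q accepts in {p1, p2, p3, p4}. In every reachable pair the two components are either both accepting — (A, p2), (B, p4), (E, p1), (D, p3) — or both non-accepting, so no string is accepted by exactly one of the machines: L(P) \ L(Q) and L(Q) \ L(P) are both empty.
Hence every string is accepted by P iff it is accepted by Q, and the two languages coincide.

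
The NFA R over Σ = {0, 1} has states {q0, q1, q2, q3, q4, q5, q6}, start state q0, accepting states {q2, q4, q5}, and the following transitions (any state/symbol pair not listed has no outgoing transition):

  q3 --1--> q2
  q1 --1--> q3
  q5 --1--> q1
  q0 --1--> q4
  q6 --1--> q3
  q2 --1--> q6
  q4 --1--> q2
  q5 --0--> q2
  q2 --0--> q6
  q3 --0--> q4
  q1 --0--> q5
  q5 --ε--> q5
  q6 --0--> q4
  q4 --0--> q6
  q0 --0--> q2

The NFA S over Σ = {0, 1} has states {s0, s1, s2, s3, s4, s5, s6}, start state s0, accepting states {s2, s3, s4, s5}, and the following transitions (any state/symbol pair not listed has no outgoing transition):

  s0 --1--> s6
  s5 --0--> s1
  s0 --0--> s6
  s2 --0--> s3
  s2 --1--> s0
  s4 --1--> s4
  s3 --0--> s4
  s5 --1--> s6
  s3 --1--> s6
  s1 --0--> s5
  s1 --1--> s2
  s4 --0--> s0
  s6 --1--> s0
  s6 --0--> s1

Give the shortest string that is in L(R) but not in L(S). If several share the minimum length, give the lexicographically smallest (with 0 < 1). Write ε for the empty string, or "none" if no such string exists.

0

The string 0 is accepted by R but not by S.
No shorter string lies in the difference, and 0 is the lexicographically first length-1 string in L(R) \ L(S).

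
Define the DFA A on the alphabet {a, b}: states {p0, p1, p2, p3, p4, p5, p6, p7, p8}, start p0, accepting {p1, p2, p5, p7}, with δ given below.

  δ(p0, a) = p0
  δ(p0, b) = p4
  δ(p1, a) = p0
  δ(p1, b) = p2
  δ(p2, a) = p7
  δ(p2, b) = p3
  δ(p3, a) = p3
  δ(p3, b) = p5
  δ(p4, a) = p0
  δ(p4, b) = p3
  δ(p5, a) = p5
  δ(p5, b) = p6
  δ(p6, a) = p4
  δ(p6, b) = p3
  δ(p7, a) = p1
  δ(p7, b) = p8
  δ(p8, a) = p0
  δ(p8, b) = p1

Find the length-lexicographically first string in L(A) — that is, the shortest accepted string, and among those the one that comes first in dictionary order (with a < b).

bbb

A breadth-first search from p0 reaches an accepting state first via the path p0 → p4 → p3 → p5 on input bbb.
No string of length < 3 is accepted (BFS exhausts all shorter strings without reaching an accepting state), and bbb is the lexicographically least accepting string of length 3.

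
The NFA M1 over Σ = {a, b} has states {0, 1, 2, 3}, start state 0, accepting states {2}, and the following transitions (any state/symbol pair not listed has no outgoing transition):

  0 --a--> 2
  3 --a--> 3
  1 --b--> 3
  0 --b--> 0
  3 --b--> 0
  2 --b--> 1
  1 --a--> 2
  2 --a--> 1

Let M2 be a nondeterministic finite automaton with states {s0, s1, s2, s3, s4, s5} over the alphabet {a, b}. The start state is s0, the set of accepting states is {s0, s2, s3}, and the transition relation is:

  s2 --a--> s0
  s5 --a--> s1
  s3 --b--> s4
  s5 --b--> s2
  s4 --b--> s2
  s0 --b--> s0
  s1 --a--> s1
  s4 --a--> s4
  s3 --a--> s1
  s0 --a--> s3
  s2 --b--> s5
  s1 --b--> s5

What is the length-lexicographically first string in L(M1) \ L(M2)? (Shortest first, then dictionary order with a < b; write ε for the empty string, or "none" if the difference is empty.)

aaa

The string aaa is accepted by M1 but not by M2.
No shorter string lies in the difference, and aaa is the lexicographically first length-3 string in L(M1) \ L(M2).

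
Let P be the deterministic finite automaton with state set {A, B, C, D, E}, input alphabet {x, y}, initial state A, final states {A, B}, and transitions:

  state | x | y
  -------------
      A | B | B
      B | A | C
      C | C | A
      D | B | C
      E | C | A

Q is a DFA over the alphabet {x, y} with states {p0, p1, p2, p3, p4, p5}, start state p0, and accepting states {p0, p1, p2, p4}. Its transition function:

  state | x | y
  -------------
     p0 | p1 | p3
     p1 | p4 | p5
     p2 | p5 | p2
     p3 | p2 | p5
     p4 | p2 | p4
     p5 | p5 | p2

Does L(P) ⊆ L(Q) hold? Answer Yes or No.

The string y is in L(P) but not in L(Q).
So L(P) ⊄ L(Q).

No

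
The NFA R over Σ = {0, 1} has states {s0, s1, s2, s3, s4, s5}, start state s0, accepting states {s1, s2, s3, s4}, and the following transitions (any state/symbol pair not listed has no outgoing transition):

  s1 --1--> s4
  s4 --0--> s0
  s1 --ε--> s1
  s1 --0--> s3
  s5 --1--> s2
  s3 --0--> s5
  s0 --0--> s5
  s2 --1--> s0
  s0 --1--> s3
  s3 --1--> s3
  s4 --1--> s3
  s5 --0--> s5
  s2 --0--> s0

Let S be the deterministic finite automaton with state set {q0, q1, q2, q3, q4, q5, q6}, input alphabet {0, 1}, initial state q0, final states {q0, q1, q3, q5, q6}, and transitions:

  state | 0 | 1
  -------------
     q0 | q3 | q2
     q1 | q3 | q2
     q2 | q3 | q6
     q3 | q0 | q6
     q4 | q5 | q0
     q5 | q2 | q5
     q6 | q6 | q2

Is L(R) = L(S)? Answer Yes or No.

No

The string 1 is accepted by R but rejected by S.
So L(R) ≠ L(S).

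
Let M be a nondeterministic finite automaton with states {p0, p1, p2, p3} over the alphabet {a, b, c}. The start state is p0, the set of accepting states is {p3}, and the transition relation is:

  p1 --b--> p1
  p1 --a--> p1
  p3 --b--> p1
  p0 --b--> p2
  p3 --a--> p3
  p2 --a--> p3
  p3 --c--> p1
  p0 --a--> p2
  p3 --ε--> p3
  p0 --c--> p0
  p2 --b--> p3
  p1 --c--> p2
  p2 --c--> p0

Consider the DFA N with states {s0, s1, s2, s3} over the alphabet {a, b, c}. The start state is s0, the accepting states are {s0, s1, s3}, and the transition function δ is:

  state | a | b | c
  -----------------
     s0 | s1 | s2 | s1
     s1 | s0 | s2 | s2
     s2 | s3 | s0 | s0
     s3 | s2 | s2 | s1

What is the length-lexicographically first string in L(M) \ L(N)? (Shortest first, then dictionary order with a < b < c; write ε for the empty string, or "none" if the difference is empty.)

ab

The string ab is accepted by M but not by N.
No shorter string lies in the difference, and ab is the lexicographically first length-2 string in L(M) \ L(N).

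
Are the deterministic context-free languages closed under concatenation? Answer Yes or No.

No

Take L₁ = {ε, c} (finite, hence regular and DCFL) and L₂ = {c aⁿbⁿ : n≥0} ∪ {cc aⁿb²ⁿ : n≥0} (a DCFL: the number of leading c's tells the DPDA whether to pop one stack symbol per b or per two b's). Then L₁L₂ ∩ cca⁺b* = {cc aⁿbⁿ : n≥1} ∪ {cc aⁿb²ⁿ : n≥1}. If L₁L₂ were a DCFL, so would be this intersection with a regular set, and a DPDA for it started from its configuration after reading cc would accept {aⁿbⁿ : n≥1} ∪ {aⁿb²ⁿ : n≥1}, which no deterministic PDA accepts (a DPDA for it would have a single run on aⁿb²ⁿ, accepting after the prefix aⁿbⁿ and accepting again after n more b's; an ordinary PDA that simulates it on a's and b's and, at any moment when it is accepting, may switch to reading only a fresh letter d while feeding each d to the simulation as a b, would accept aⁱbʲdᵏ (k≥1) exactly when both aⁱbʲ and aⁱbʲ⁺ᵏ are in the language, i.e. its language intersected with the regular set a*b*d⁺ would be exactly {aⁿbⁿdⁿ : n≥1} — impossible, since context-free languages are closed under intersection with regular sets and {aⁿbⁿdⁿ} is not context-free). Hence L₁L₂ is not a DCFL.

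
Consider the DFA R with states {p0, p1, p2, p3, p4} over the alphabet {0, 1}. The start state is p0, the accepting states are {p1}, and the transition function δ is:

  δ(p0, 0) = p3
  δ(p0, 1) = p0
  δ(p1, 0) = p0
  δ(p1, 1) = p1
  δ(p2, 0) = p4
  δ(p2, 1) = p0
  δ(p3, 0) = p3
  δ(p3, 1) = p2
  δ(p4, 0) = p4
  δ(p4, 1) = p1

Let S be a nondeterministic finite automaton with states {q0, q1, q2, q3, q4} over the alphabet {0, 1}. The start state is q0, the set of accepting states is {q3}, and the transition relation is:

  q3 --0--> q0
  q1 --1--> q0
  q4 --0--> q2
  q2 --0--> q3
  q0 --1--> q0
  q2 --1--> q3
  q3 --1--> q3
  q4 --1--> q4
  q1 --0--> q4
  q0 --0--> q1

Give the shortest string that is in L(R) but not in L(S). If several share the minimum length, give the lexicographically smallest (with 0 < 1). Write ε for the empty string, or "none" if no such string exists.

0101

The string 0101 is accepted by R but not by S.
No shorter string lies in the difference, and 0101 is the lexicographically first length-4 string in L(R) \ L(S).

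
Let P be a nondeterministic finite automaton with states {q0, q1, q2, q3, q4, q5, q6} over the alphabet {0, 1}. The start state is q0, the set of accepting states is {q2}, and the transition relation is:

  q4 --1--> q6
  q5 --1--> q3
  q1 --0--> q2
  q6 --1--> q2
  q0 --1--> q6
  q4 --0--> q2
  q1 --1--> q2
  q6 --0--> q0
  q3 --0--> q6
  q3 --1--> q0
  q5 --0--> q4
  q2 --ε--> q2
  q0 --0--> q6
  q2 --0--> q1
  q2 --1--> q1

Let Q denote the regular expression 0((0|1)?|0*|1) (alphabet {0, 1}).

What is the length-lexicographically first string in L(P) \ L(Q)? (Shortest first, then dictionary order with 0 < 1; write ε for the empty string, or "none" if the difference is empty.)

The string 11 is accepted by P but not by Q.
No shorter string lies in the difference, and 11 is the lexicographically first length-2 string in L(P) \ L(Q).

11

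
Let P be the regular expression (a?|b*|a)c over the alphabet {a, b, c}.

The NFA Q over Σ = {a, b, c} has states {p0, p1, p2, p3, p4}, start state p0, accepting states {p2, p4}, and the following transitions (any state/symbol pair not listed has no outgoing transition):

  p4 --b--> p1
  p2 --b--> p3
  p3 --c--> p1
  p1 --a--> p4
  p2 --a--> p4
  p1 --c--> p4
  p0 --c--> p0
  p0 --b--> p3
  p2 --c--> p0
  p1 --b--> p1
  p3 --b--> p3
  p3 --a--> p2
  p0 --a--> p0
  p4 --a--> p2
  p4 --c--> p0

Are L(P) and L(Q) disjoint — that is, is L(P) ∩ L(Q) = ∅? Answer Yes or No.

Yes

Converting the expression P to a DFA (subset construction, then merging equivalent states) gives the minimal DFA with states {r0, r1, r2, r3, r4}, start state r0, accepting states {r3} and transitions r0: a→r1, b→r2, c→r3; r1: a→r4, b→r4, c→r3; r2: a→r4, b→r2, c→r3; r3: a→r4, b→r4, c→r4; r4: a→r4, b→r4, c→r4.
Exploring the product automaton P × Q from the start pair (r0, p0), following both machines on each input symbol, reaches 10 state pairs: (r0, p0), (r1, p0), (r2, p3), (r3, p0), (r4, p0), (r4, p3), (r4, p2), (r3, p1), (r4, p1), (r4, p4).
P accepts in {r3} and Q accepts in {p2, p4}; no reachable pair has both components accepting, so no string drives both machines to acceptance simultaneously and L(P) ∩ L(Q) = ∅.
So no string is accepted by both, and the intersection is empty.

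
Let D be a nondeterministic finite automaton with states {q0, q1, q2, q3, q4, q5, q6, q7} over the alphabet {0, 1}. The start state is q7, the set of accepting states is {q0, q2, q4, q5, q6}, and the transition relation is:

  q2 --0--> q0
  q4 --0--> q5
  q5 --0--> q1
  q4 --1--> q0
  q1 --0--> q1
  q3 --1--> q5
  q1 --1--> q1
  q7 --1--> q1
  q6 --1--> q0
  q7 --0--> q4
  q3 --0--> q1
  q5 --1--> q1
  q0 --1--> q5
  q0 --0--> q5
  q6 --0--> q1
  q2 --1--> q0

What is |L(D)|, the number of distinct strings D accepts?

The useful subgraph on states {q0, q4, q5, q7} is acyclic, so L(D) is finite; the longest accepting path visits 4 useful states, giving maximum string length 3.
Counting accepting paths from q7 by length: 1 of length 1, 2 of length 2, 2 of length 3. Total 5.

5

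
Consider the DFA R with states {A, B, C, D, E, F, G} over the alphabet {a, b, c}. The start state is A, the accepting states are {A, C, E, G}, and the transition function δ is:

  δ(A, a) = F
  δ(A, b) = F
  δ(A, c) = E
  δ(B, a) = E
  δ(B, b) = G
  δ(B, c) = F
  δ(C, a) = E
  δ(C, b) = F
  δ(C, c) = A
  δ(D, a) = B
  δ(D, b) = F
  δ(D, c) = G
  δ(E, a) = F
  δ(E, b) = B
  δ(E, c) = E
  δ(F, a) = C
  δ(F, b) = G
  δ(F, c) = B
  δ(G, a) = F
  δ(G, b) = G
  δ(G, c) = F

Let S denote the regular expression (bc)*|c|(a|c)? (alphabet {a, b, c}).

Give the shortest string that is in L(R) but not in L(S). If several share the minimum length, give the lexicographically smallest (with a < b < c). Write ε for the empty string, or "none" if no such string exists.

The string aa is accepted by R but not by S.
No shorter string lies in the difference, and aa is the lexicographically first length-2 string in L(R) \ L(S).

aa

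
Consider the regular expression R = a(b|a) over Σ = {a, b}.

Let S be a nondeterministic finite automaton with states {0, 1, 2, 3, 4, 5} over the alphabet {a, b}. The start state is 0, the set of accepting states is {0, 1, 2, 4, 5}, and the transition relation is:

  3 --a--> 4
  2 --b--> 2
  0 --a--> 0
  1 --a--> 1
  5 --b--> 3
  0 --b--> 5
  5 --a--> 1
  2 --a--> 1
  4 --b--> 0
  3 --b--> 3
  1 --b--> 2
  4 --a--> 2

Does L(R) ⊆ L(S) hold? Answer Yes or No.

Yes

Converting the expression R to a DFA (subset construction, then merging equivalent states) gives the minimal DFA with states {r0, r1, r2, r3}, start state r0, accepting states {r3} and transitions r0: a→r1, b→r2; r1: a→r3, b→r3; r2: a→r2, b→r2; r3: a→r2, b→r2.
Exploring the product automaton R × S from the start pair (r0, 0), following both machines on each input symbol, reaches 10 state pairs: (r0, 0), (r1, 0), (r2, 5), (r3, 0), (r3, 5), (r2, 1), (r2, 3), (r2, 0), (r2, 2), (r2, 4).
R accepts in {r3} and S accepts in {0, 1, 2, 4, 5}. The reachable pairs whose R-component is accepting are (r3, 0), (r3, 5); in each of them the S-component is accepting too, so the product for L(R) \ L(S) (R-component accepting, S-component rejecting) has no reachable accepting pair and the difference is empty.
Hence every string in L(R) is also in L(S).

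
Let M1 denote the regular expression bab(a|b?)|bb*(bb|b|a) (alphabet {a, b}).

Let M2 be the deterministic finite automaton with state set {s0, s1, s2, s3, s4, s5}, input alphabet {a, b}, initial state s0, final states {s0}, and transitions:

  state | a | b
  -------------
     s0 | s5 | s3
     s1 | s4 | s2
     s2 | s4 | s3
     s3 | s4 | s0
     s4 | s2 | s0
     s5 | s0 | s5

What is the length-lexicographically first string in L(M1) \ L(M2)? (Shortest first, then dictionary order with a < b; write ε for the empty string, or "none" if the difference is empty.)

ba

The string ba is accepted by M1 but not by M2.
No shorter string lies in the difference, and ba is the lexicographically first length-2 string in L(M1) \ L(M2).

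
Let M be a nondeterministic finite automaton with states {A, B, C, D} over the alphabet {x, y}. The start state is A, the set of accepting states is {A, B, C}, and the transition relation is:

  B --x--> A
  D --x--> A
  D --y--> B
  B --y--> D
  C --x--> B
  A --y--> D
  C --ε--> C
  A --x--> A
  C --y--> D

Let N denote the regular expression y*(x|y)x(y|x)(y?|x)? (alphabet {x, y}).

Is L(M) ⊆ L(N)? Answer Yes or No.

The empty string ε is in L(M) but not in L(N).
So L(M) ⊄ L(N).

No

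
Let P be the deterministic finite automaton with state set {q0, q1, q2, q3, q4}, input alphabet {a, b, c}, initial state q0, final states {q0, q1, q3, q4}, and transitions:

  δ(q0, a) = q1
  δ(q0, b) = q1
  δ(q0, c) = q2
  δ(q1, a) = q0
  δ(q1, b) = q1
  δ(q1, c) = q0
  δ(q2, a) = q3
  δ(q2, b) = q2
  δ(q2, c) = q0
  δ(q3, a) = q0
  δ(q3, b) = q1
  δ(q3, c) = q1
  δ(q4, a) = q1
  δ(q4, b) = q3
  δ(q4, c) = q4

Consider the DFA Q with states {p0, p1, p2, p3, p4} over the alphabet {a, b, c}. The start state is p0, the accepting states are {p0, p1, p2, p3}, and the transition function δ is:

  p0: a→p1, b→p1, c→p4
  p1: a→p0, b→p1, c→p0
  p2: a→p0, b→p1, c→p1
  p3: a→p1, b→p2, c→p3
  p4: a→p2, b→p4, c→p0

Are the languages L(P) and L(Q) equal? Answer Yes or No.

Yes

Exploring the product automaton P × Q from the start pair (q0, p0), following both machines on each input symbol, reaches 4 state pairs: (q0, p0), (q1, p1), (q2, p4), (q3, p2).
P accepts in {q0, q1, q3, q4} and Q accepts in {p0, p1, p2, p3}. In every reachable pair the two components are either both accepting — (q0, p0), (q1, p1), (q3, p2) — or both non-accepting, so no string is accepted by exactly one of the machines: L(P) \ L(Q) and L(Q) \ L(P) are both empty.
Hence every string is accepted by P iff it is accepted by Q, and the two languages coincide.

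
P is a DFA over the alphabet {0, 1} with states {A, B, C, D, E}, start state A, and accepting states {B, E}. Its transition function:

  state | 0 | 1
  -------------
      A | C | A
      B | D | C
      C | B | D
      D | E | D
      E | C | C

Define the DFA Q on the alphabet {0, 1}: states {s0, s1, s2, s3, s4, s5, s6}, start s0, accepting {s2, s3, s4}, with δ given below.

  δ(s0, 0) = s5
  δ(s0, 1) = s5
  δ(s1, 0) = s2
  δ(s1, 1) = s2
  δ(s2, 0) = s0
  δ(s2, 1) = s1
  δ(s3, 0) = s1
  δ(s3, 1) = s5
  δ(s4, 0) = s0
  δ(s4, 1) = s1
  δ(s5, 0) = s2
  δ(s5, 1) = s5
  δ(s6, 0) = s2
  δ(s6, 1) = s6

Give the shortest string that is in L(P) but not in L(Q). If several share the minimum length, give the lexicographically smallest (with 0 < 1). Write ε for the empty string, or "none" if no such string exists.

100

The string 100 is accepted by P but not by Q.
No shorter string lies in the difference, and 100 is the lexicographically first length-3 string in L(P) \ L(Q).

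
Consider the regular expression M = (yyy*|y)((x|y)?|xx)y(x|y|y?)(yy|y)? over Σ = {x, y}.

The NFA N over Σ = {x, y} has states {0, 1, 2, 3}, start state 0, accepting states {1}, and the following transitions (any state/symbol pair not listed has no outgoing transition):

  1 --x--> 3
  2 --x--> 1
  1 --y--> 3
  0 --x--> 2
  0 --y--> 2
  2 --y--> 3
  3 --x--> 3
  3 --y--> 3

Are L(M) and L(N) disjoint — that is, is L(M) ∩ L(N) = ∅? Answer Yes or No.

Converting the expression M to a DFA (subset construction, then merging equivalent states) gives the minimal DFA with states {m0, m1, m2, m3, m4, m5, m6, m7, m8, m9, m10}, start state m0, accepting states {m4, m6, m7, m8, m9, m10} and transitions m0: x→m1, y→m2; m1: x→m1, y→m1; m2: x→m3, y→m4; m3: x→m5, y→m6; m4: x→m7, y→m4; m5: x→m1, y→m6; m6: x→m8, y→m8; m7: x→m5, y→m6; m8: x→m1, y→m9; m9: x→m1, y→m10; m10: x→m1, y→m1.
Exploring the product automaton M × N from the start pair (m0, 0), following both machines on each input symbol, reaches 13 state pairs: (m0, 0), (m1, 2), (m2, 2), (m1, 1), (m1, 3), (m3, 1), (m4, 3), (m5, 3), (m6, 3), (m7, 3), (m8, 3), (m9, 3), (m10, 3).
M accepts in {m4, m6, m7, m8, m9, m10} and N accepts in {1}; no reachable pair has both components accepting, so no string drives both machines to acceptance simultaneously and L(M) ∩ L(N) = ∅.
So no string is accepted by both, and the intersection is empty.

Yes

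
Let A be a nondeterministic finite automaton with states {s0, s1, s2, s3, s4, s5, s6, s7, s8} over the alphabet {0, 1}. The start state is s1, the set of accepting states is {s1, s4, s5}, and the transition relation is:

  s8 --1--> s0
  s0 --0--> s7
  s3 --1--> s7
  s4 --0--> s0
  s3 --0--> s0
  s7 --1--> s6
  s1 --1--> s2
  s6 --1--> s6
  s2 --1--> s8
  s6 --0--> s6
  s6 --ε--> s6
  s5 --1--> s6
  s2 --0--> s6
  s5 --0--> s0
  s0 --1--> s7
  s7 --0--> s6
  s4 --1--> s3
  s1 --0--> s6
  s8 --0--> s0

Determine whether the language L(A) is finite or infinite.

The useful states (reachable from s1 and able to reach an accepting state) are {s1}.
Restricted to these states the transition graph has no cycle, so every accepting path has bounded length and L is finite.

finite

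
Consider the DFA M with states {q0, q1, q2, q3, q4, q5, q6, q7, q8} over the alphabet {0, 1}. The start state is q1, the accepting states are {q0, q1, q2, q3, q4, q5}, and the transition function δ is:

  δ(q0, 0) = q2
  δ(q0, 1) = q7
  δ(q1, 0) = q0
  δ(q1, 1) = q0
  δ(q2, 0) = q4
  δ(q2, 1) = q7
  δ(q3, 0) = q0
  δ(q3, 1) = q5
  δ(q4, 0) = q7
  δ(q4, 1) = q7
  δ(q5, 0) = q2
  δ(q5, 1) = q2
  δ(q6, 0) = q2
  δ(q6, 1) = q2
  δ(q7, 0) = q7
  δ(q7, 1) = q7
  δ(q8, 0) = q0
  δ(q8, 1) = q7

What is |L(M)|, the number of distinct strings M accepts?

The useful subgraph on states {q0, q1, q2, q4} is acyclic, so L(M) is finite; the longest accepting path visits 4 useful states, giving maximum string length 3.
Counting accepting paths from q1 by length: 1 of length 0, 2 of length 1, 2 of length 2, 2 of length 3. Total 7.

7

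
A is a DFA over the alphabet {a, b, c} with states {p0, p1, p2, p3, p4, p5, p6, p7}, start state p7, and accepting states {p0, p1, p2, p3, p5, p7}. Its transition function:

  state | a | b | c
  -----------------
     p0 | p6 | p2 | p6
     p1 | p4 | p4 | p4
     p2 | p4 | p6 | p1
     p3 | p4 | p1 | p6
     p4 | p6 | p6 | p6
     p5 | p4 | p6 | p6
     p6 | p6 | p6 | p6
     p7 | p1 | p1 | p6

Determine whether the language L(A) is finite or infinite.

The useful states (reachable from p7 and able to reach an accepting state) are {p1, p7}.
Restricted to these states the transition graph has no cycle, so every accepting path has bounded length and L is finite.

finite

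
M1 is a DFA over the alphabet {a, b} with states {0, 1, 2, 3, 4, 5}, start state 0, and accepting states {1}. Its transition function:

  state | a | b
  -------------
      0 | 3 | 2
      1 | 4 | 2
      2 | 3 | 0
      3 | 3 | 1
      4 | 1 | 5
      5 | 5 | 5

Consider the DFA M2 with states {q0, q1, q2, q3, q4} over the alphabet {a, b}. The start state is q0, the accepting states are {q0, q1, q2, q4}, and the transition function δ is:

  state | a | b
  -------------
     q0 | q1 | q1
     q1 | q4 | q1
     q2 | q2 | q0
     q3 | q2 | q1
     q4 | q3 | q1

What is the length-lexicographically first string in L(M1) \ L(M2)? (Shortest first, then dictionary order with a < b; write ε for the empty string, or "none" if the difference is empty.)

The string abaa is accepted by M1 but not by M2.
No shorter string lies in the difference, and abaa is the lexicographically first length-4 string in L(M1) \ L(M2).

abaa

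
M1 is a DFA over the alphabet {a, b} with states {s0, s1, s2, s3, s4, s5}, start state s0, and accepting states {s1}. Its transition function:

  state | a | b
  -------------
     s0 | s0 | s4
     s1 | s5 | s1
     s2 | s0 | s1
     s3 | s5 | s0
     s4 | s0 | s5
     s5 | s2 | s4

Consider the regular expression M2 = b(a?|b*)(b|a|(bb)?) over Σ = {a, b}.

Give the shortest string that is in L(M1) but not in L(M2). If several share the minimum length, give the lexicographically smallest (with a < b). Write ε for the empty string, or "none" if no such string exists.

The string bbab is accepted by M1 but not by M2.
No shorter string lies in the difference, and bbab is the lexicographically first length-4 string in L(M1) \ L(M2).

bbab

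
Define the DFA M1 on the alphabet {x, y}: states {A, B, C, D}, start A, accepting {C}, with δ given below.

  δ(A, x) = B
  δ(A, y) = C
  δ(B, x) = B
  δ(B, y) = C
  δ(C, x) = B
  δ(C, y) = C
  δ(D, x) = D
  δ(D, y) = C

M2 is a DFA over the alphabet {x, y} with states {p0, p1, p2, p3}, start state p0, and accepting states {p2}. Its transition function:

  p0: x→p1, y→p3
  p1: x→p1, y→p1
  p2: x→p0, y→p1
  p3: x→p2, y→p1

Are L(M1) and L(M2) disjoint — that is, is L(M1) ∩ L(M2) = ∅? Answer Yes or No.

Yes

Exploring the product automaton M1 × M2 from the start pair (A, p0), following both machines on each input symbol, reaches 6 state pairs: (A, p0), (B, p1), (C, p3), (C, p1), (B, p2), (B, p0).
M1 accepts in {C} and M2 accepts in {p2}; no reachable pair has both components accepting, so no string drives both machines to acceptance simultaneously and L(M1) ∩ L(M2) = ∅.
So no string is accepted by both, and the intersection is empty.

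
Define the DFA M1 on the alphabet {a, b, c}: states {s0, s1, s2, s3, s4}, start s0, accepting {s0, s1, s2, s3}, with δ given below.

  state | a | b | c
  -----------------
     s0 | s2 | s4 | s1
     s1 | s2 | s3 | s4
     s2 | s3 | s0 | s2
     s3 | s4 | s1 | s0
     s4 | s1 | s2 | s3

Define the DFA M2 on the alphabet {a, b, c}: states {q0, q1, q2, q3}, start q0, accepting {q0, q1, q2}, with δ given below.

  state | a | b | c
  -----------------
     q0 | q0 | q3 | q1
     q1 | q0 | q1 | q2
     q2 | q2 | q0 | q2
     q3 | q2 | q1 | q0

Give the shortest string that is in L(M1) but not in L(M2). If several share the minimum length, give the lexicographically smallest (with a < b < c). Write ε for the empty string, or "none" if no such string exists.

The string ab is accepted by M1 but not by M2.
No shorter string lies in the difference, and ab is the lexicographically first length-2 string in L(M1) \ L(M2).

ab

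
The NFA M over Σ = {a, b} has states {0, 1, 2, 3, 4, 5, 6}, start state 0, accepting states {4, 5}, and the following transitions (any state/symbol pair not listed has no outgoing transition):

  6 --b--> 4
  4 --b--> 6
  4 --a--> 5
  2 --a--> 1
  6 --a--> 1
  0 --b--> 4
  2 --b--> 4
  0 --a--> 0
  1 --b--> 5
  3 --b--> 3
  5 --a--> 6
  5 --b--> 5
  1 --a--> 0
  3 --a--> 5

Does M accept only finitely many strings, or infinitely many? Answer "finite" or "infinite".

State 0 is reachable from the start and can reach an accepting state, and it lies on the cycle 0 → 0.
Traversing that cycle any number of times yields accepted strings of unbounded length, so the language is infinite.

infinite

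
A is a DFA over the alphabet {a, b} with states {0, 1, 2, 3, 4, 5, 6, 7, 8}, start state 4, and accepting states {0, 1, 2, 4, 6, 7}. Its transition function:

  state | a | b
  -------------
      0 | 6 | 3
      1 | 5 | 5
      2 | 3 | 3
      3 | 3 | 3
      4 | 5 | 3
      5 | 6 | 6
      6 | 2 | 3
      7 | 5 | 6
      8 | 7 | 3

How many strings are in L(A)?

5

The useful subgraph on states {2, 4, 5, 6} is acyclic, so L(A) is finite; the longest accepting path visits 4 useful states, giving maximum string length 3.
Counting accepting paths from 4 by length: 1 of length 0, 2 of length 2, 2 of length 3. Total 5.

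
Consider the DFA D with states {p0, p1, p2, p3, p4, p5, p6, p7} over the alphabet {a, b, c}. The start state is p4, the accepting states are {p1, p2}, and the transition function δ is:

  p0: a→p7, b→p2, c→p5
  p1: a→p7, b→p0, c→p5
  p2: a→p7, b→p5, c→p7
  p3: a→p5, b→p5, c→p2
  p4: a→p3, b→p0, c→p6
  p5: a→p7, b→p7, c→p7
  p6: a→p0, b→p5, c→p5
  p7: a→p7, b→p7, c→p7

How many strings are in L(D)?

The useful subgraph on states {p0, p2, p3, p4, p6} is acyclic, so L(D) is finite; the longest accepting path visits 4 useful states, giving maximum string length 3.
Counting accepting paths from p4 by length: 2 of length 2, 1 of length 3. Total 3.

3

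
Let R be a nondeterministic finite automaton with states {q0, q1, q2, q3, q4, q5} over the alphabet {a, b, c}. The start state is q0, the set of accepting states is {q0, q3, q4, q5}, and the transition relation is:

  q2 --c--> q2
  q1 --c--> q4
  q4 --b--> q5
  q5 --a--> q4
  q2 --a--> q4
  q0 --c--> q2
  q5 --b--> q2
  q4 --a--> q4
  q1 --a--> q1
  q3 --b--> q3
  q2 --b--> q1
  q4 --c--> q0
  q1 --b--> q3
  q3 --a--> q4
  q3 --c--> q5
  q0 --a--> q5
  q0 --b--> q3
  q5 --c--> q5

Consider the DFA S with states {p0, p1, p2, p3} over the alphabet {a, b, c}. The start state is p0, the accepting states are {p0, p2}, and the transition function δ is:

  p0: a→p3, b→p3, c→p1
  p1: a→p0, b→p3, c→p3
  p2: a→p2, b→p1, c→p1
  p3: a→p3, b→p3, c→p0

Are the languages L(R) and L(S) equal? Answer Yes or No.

No

The string a is accepted by R but rejected by S.
So L(R) ≠ L(S).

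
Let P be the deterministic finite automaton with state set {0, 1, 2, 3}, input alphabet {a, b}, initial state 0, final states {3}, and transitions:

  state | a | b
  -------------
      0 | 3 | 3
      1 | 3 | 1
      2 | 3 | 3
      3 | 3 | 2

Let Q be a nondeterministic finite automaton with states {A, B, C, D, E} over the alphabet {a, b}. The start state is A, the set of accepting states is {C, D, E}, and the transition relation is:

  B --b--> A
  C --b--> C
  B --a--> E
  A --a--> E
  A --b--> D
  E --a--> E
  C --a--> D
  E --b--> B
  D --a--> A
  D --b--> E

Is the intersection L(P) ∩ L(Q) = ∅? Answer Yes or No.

No

The string a is accepted by both P and Q.
Hence L(P) ∩ L(Q) ≠ ∅.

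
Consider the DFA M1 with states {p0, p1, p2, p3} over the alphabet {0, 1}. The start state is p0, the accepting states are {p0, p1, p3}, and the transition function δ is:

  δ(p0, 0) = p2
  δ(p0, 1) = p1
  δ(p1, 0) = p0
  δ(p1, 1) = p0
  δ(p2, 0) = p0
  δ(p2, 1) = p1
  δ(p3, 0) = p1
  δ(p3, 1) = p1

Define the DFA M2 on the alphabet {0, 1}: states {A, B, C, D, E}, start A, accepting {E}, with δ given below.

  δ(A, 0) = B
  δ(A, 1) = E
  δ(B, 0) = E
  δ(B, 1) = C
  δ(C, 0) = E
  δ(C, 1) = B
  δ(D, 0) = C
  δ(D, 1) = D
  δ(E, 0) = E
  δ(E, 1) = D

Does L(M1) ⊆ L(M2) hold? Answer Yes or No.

The empty string ε is in L(M1) but not in L(M2).
So L(M1) ⊄ L(M2).

No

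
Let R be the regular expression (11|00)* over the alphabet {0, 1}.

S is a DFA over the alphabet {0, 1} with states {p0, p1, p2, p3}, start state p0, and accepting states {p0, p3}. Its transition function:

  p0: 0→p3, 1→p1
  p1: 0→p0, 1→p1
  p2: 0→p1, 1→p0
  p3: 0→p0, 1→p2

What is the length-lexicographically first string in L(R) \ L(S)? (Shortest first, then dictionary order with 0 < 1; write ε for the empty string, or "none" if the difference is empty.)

11

The string 11 is accepted by R but not by S.
No shorter string lies in the difference, and 11 is the lexicographically first length-2 string in L(R) \ L(S).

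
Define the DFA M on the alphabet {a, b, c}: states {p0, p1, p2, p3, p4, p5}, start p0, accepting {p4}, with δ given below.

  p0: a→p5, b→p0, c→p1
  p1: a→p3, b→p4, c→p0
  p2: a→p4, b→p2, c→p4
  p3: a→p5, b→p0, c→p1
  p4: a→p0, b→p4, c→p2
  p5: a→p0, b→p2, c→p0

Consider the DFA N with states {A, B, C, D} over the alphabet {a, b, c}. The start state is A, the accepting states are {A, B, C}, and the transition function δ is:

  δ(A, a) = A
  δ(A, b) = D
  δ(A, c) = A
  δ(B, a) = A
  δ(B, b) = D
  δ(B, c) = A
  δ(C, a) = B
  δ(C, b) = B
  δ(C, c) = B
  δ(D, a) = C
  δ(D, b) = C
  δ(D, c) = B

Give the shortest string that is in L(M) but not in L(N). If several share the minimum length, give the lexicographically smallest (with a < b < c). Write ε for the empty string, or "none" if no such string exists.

cb

The string cb is accepted by M but not by N.
No shorter string lies in the difference, and cb is the lexicographically first length-2 string in L(M) \ L(N).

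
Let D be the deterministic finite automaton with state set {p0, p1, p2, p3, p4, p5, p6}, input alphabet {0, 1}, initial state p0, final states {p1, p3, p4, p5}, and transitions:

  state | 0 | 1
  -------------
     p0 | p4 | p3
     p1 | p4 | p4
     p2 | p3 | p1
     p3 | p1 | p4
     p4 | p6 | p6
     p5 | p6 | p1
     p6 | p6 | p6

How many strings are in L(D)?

The useful subgraph on states {p0, p1, p3, p4} is acyclic, so L(D) is finite; the longest accepting path visits 4 useful states, giving maximum string length 3.
Counting accepting paths from p0 by length: 2 of length 1, 2 of length 2, 2 of length 3. Total 6.

6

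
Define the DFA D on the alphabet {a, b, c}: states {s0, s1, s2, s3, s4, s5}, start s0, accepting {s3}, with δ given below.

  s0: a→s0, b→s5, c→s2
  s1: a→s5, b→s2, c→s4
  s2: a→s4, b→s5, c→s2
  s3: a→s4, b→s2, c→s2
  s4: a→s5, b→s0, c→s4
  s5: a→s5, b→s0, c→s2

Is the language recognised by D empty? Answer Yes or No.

The states reachable from the start state are {s0, s2, s4, s5}.
None of the accepting states {s3} is reachable, so no string is accepted and L(D) = ∅.

Yes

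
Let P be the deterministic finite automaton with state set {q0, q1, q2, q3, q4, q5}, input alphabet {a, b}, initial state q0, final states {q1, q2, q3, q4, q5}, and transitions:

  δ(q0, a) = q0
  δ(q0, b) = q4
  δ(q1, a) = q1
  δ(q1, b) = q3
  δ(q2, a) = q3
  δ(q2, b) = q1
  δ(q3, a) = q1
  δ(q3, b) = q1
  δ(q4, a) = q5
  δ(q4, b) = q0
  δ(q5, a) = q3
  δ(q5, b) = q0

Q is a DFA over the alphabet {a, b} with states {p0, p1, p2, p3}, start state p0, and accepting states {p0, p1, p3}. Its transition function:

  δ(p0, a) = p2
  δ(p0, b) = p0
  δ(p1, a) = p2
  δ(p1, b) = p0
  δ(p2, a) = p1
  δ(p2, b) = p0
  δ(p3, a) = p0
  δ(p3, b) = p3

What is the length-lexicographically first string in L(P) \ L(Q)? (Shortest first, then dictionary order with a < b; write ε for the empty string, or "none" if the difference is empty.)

The string ba is accepted by P but not by Q.
No shorter string lies in the difference, and ba is the lexicographically first length-2 string in L(P) \ L(Q).

ba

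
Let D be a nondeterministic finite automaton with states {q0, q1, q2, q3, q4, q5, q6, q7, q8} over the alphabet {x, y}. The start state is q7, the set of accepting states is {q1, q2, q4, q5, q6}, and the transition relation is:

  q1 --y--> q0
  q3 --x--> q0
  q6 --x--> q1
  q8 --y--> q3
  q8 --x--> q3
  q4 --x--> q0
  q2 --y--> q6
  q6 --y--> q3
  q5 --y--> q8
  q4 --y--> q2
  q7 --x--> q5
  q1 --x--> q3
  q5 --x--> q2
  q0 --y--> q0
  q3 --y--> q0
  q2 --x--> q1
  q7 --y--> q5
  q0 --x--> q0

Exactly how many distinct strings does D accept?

10

The useful subgraph on states {q1, q2, q5, q6, q7} is acyclic, so L(D) is finite; the longest accepting path visits 5 useful states, giving maximum string length 4.
Counting accepting paths from q7 by length: 2 of length 1, 2 of length 2, 4 of length 3, 2 of length 4. Total 10.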